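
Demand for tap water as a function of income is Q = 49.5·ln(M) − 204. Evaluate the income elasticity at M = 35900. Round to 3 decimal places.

At M = 35900: Q = 315.180.
dQ/dM = 49.5/M = 0.00137883 at this income.
η = (dQ/dM)·(M/Q) = 0.00137883 × (35900/315.180) = 0.157.

0.157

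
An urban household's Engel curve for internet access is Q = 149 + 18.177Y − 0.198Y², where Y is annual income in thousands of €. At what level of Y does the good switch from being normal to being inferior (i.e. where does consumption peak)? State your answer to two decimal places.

dQ/dY = 18.177 − 0.396Y.
The good is inferior where dQ/dY < 0. Setting dQ/dY = 0 gives Y = 18.177 / 0.396 = 45.90.

45.90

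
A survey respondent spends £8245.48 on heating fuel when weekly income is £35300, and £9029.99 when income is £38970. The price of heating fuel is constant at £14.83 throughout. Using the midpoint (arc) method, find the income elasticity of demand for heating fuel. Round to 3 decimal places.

With a constant price, Q₁ = 8245.48/14.83 = 556.000 and Q₂ = 9029.99/14.83 = 608.900 (equivalently, work directly with expenditure since P cancels).
Midpoint %ΔQ = (9029.99 − 8245.48)/8637.74 = 0.09082; midpoint %ΔI = (38970 − 35300)/37135 = 0.09883.
η = 0.09082 / 0.09883 = 0.919.

0.919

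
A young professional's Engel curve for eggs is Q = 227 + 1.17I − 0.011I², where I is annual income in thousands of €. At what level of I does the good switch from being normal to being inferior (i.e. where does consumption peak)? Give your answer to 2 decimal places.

53.18

dQ/dI = 1.17 − 0.022I.
The good is inferior where dQ/dI < 0. Setting dQ/dI = 0 gives I = 1.17 / 0.022 = 53.18.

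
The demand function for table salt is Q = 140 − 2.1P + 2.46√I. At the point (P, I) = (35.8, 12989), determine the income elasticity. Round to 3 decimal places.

At P = 35.8, I = 12989: Q = 345.184.
Holding P constant, ∂Q/∂I = 2.46/(2√I) = 0.0107924.
η_I = (∂Q/∂I)·(I/Q) = 0.0107924 × (12989/345.184) = 0.406.

0.406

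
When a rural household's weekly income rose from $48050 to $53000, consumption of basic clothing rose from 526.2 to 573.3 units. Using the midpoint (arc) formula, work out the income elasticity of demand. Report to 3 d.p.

ΔQ = 573.3 − 526.2 = 47.1; midpoint Q̄ = (526.2 + 573.3)/2 = 549.75.
ΔI = 53000 − 48050 = 4950; midpoint Ī = (48050 + 53000)/2 = 50525.
η = (ΔQ/Q̄) ÷ (ΔI/Ī) = (47.1/549.75) ÷ (4950/50525) = 0.874.

0.874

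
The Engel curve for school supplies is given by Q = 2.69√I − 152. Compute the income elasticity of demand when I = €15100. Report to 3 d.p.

At I = 15100: Q = 178.553.
dQ/dI = 2.69/(2√I) = 0.0109455 at this income.
η = (dQ/dI)·(I/Q) = 0.0109455 × (15100/178.553) = 0.926.

0.926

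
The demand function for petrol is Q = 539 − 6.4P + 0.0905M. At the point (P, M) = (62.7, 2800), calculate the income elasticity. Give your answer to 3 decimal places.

At P = 62.7, M = 2800: Q = 391.120.
Holding P constant, ∂Q/∂M = 0.0905.
η_M = (∂Q/∂M)·(M/Q) = 0.0905 × (2800/391.120) = 0.648.

0.648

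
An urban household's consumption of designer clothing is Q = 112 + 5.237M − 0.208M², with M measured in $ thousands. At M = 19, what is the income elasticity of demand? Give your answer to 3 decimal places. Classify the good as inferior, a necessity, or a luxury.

At M = 19: Q = 136.4150.
dQ/dM = 5.237 − 0.416M = -2.66700.
η = (dQ/dM)·(M/Q) = -2.66700 × (19/136.4150) = -0.371.
η < 0 ⇒ inferior good.

-0.371 (inferior good)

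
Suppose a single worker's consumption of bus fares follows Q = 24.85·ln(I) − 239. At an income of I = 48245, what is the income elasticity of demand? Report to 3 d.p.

At I = 48245: Q = 28.984.
dQ/dI = 24.85/I = 0.000515079 at this income.
η = (dQ/dI)·(I/Q) = 0.000515079 × (48245/28.984) = 0.857.

0.857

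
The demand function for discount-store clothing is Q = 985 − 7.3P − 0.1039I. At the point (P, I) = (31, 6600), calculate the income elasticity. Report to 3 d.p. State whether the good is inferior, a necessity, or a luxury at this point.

At P = 31, I = 6600: Q = 72.960.
Holding P constant, ∂Q/∂I = −0.1039.
η_I = (∂Q/∂I)·(I/Q) = -0.1039 × (6600/72.960) = -9.399.
Since η < 0, this is an inferior good.

-9.399 (inferior good)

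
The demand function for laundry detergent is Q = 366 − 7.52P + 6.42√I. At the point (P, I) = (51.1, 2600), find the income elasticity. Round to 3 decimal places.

At P = 51.1, I = 2600: Q = 309.085.
Holding P constant, ∂Q/∂I = 6.42/(2√I) = 0.0629533.
η_I = (∂Q/∂I)·(I/Q) = 0.0629533 × (2600/309.085) = 0.530.

0.530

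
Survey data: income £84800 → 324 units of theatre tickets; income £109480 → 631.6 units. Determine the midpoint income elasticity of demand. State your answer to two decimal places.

2.53

ΔQ = 631.6 − 324 = 307.6; midpoint Q̄ = (324 + 631.6)/2 = 477.8.
ΔI = 109480 − 84800 = 24680; midpoint Ī = (84800 + 109480)/2 = 97140.
η = (ΔQ/Q̄) ÷ (ΔI/Ī) = (307.6/477.8) ÷ (24680/97140) = 2.53.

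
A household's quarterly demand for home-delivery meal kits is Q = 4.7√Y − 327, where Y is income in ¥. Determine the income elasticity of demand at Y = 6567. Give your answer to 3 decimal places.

At Y = 6567: Q = 53.874.
dQ/dY = 4.7/(2√Y) = 0.0289991 at this income.
η = (dQ/dY)·(Y/Q) = 0.0289991 × (6567/53.874) = 3.535.

3.535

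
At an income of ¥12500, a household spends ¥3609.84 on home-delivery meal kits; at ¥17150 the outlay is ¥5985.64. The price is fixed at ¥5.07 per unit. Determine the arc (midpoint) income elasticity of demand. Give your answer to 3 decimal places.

With a constant price, Q₁ = 3609.84/5.07 = 712.000 and Q₂ = 5985.64/5.07 = 1180.600 (equivalently, work directly with expenditure since P cancels).
Midpoint %ΔQ = (5985.64 − 3609.84)/4797.74 = 0.49519; midpoint %ΔI = (17150 − 12500)/14825 = 0.31366.
η = 0.49519 / 0.31366 = 1.579.

1.579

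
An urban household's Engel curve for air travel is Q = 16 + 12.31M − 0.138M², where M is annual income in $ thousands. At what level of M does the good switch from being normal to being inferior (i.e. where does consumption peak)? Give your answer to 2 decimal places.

dQ/dM = 12.31 − 0.276M.
The good is inferior where dQ/dM < 0. Setting dQ/dM = 0 gives M = 12.31 / 0.276 = 44.60.

44.60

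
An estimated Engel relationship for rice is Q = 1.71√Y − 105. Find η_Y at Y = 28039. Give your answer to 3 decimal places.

At Y = 28039: Q = 181.337.
dQ/dY = 1.71/(2√Y) = 0.00510605 at this income.
η = (dQ/dY)·(Y/Q) = 0.00510605 × (28039/181.337) = 0.790.

0.790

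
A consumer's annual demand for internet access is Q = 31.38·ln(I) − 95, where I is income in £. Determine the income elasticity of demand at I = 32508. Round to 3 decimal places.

At I = 32508: Q = 231.014.
dQ/dI = 31.38/I = 0.000965301 at this income.
η = (dQ/dI)·(I/Q) = 0.000965301 × (32508/231.014) = 0.136.

0.136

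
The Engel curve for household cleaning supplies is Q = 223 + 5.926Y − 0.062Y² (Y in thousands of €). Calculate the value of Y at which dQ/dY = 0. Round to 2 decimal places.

47.79

dQ/dY = 5.926 − 0.124Y.
The good is inferior where dQ/dY < 0. Setting dQ/dY = 0 gives Y = 5.926 / 0.124 = 47.79.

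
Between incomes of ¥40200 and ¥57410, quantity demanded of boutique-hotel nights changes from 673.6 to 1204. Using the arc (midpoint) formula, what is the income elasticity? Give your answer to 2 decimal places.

ΔQ = 1204 − 673.6 = 530.4; midpoint Q̄ = (673.6 + 1204)/2 = 938.8.
ΔI = 57410 − 40200 = 17210; midpoint Ī = (40200 + 57410)/2 = 48805.
η = (ΔQ/Q̄) ÷ (ΔI/Ī) = (530.4/938.8) ÷ (17210/48805) = 1.60.

1.60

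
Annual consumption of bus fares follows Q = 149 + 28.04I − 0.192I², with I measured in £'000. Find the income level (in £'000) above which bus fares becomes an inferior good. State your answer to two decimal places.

dQ/dI = 28.04 − 0.384I.
The good is inferior where dQ/dI < 0. Setting dQ/dI = 0 gives I = 28.04 / 0.384 = 73.02.

73.02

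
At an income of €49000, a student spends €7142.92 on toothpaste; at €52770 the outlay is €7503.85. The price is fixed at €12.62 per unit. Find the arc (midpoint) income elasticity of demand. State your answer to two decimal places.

With a constant price, Q₁ = 7142.92/12.62 = 566.000 and Q₂ = 7503.85/12.62 = 594.600 (equivalently, work directly with expenditure since P cancels).
Midpoint %ΔQ = (7503.85 − 7142.92)/7323.39 = 0.04928; midpoint %ΔI = (52770 − 49000)/50885 = 0.07409.
η = 0.04928 / 0.07409 = 0.67.

0.67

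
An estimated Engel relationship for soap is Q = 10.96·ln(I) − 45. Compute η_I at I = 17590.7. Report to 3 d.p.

0.176

At I = 17590.7: Q = 62.135.
dQ/dI = 10.96/I = 0.000623057 at this income.
η = (dQ/dI)·(I/Q) = 0.000623057 × (17590.7/62.135) = 0.176.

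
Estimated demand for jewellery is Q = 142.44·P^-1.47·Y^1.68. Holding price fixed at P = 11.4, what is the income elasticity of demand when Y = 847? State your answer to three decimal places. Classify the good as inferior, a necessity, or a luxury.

For a multiplicative demand Q = A·P^α·Y^β, the income elasticity is β everywhere.
Here β = 1.68, so η = 1.680.
Since η > 1, this is a luxury.

1.680 (luxury)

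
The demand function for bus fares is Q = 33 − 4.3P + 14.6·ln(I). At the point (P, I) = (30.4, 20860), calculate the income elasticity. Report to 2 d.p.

At P = 30.4, I = 20860: Q = 47.486.
Holding P constant, ∂Q/∂I = 14.6/I = 0.000699904.
η_I = (∂Q/∂I)·(I/Q) = 0.000699904 × (20860/47.486) = 0.31.

0.31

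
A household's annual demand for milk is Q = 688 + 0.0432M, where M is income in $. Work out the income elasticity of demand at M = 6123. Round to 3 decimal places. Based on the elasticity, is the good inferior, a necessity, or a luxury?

0.278 (necessity)

At M = 6123: Q = 952.514.
dQ/dM = 0.0432.
η = (dQ/dM)·(M/Q) = 0.0432 × (6123/952.514) = 0.278.
Since 0 < η < 1, the good is a necessity.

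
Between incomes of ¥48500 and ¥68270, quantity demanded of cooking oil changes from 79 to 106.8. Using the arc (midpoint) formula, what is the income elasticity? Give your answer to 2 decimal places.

ΔQ = 106.8 − 79 = 27.8; midpoint Q̄ = (79 + 106.8)/2 = 92.9.
ΔI = 68270 − 48500 = 19770; midpoint Ī = (48500 + 68270)/2 = 58385.
η = (ΔQ/Q̄) ÷ (ΔI/Ī) = (27.8/92.9) ÷ (19770/58385) = 0.88.

0.88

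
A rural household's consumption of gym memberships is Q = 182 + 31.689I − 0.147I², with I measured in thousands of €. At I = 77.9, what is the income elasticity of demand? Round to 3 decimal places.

At I = 77.9: Q = 1758.5168.
dQ/dI = 31.689 − 0.294I = 8.78640.
η = (dQ/dI)·(I/Q) = 8.78640 × (77.9/1758.5168) = 0.389.

0.389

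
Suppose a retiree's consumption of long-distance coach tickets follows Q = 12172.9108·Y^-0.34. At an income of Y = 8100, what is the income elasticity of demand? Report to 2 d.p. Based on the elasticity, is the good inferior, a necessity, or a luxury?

-0.34 (inferior good)

For Q = A·Y^β the income elasticity is constant and equal to β.
Here β = -0.34, so η = -0.34.
Since η < 0, the good is an inferior good.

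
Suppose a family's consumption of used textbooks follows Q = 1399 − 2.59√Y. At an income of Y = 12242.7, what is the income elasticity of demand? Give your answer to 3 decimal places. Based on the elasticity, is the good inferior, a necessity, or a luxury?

-0.129 (inferior good)

At Y = 12242.7: Q = 1112.425.
dQ/dY = -2.59/(2√Y) = -0.0117039 at this income.
η = (dQ/dY)·(Y/Q) = -0.0117039 × (12242.7/1112.425) = -0.129.
Since η < 0, the good is an inferior good.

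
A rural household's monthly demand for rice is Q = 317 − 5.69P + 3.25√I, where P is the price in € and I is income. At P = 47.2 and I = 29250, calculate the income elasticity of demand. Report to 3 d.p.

0.460

At P = 47.2, I = 29250: Q = 604.268.
Holding P constant, ∂Q/∂I = 3.25/(2√I) = 0.00950146.
η_I = (∂Q/∂I)·(I/Q) = 0.00950146 × (29250/604.268) = 0.460.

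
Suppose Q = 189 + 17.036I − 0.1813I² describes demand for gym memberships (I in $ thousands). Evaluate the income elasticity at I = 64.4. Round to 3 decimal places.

-0.761

At I = 64.4: Q = 534.2020.
dQ/dI = 17.036 − 0.3626I = -6.31544.
η = (dQ/dI)·(I/Q) = -6.31544 × (64.4/534.2020) = -0.761.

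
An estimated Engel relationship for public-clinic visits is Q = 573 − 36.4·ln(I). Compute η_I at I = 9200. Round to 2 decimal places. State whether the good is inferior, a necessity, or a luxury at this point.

At I = 9200: Q = 240.779.
dQ/dI = -36.4/I = -0.00395652 at this income.
η = (dQ/dI)·(I/Q) = -0.00395652 × (9200/240.779) = -0.15.
Since η < 0, the good is an inferior good.

-0.15 (inferior good)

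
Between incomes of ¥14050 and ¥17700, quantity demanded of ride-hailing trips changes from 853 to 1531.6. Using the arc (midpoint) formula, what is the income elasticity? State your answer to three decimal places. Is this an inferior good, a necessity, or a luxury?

2.475 (luxury)

ΔQ = 1531.6 − 853 = 678.6; midpoint Q̄ = (853 + 1531.6)/2 = 1192.3.
ΔI = 17700 − 14050 = 3650; midpoint Ī = (14050 + 17700)/2 = 15875.
η = (ΔQ/Q̄) ÷ (ΔI/Ī) = (678.6/1192.3) ÷ (3650/15875) = 2.475.
η > 1 ⇒ luxury.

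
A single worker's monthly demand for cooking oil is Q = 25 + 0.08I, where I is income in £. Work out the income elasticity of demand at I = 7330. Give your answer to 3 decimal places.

At I = 7330: Q = 611.400.
dQ/dI = 0.08.
η = (dQ/dI)·(I/Q) = 0.08 × (7330/611.400) = 0.959.

0.959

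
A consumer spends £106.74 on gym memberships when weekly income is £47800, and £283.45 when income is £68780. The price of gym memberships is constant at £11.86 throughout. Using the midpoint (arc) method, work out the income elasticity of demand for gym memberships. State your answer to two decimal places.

2.52

With a constant price, Q₁ = 106.74/11.86 = 9.000 and Q₂ = 283.45/11.86 = 23.900 (equivalently, work directly with expenditure since P cancels).
Midpoint %ΔQ = (283.45 − 106.74)/195.10 = 0.90576; midpoint %ΔI = (68780 − 47800)/58290 = 0.35992.
η = 0.90576 / 0.35992 = 2.52.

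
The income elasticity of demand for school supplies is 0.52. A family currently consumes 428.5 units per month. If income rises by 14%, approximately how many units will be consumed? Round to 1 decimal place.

459.7

%ΔQ ≈ η × %ΔI = 0.52 × 14% = 7.28%.
New Q ≈ 428.5 × (1 + 0.0728) = 459.7.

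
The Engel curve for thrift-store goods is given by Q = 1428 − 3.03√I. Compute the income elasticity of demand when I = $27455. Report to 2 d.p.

-0.27

At I = 27455: Q = 925.943.
dQ/dI = -3.03/(2√I) = -0.00914328 at this income.
η = (dQ/dI)·(I/Q) = -0.00914328 × (27455/925.943) = -0.27.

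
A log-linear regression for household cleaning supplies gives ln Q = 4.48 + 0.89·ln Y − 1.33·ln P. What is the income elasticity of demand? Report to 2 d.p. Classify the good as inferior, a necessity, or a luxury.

0.89 (necessity)

In a log-linear demand, the coefficient on ln Y is the income elasticity.
So η = 0.89.
0 < η < 1 ⇒ necessity.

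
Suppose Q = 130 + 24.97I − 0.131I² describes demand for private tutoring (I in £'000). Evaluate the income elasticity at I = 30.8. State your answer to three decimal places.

At I = 30.8: Q = 774.8042.
dQ/dI = 24.97 − 0.262I = 16.90040.
η = (dQ/dI)·(I/Q) = 16.90040 × (30.8/774.8042) = 0.672.

0.672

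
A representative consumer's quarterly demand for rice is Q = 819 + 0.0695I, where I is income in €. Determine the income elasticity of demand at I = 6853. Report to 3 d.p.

At I = 6853: Q = 1295.284.
dQ/dI = 0.0695.
η = (dQ/dI)·(I/Q) = 0.0695 × (6853/1295.284) = 0.368.

0.368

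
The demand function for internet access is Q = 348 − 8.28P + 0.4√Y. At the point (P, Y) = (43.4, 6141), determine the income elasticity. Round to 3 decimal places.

0.784

At P = 43.4, Y = 6141: Q = 19.994.
Holding P constant, ∂Q/∂Y = 0.4/(2√Y) = 0.00255217.
η_Y = (∂Q/∂Y)·(Y/Q) = 0.00255217 × (6141/19.994) = 0.784.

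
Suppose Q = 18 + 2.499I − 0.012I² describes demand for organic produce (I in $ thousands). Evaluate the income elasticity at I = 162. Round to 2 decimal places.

-2.09

At I = 162: Q = 107.9100.
dQ/dI = 2.499 − 0.024I = -1.38900.
η = (dQ/dI)·(I/Q) = -1.38900 × (162/107.9100) = -2.09.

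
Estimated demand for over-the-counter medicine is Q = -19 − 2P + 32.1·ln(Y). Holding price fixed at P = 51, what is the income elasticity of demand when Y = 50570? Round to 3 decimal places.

0.142

At P = 51, Y = 50570: Q = 226.679.
Holding P constant, ∂Q/∂Y = 32.1/Y = 0.000634764.
η_Y = (∂Q/∂Y)·(Y/Q) = 0.000634764 × (50570/226.679) = 0.142.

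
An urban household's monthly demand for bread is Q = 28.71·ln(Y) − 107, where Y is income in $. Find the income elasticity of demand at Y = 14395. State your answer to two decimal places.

At Y = 14395: Q = 167.888.
dQ/dY = 28.71/Y = 0.00199444 at this income.
η = (dQ/dY)·(Y/Q) = 0.00199444 × (14395/167.888) = 0.17.

0.17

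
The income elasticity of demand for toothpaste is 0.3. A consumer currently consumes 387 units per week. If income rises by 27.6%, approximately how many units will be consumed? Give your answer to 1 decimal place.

419.0

%ΔQ ≈ η × %ΔI = 0.3 × 27.6% = 8.28%.
New Q ≈ 387 × (1 + 0.0828) = 419.0.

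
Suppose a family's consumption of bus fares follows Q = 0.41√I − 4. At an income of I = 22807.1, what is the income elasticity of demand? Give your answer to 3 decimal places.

0.535

At I = 22807.1: Q = 57.918.
dQ/dI = 0.41/(2√I) = 0.00135743 at this income.
η = (dQ/dI)·(I/Q) = 0.00135743 × (22807.1/57.918) = 0.535.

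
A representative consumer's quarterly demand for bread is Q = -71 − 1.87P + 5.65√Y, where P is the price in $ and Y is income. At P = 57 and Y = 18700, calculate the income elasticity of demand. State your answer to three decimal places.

At P = 57, Y = 18700: Q = 595.036.
Holding P constant, ∂Q/∂Y = 5.65/(2√Y) = 0.0206584.
η_Y = (∂Q/∂Y)·(Y/Q) = 0.0206584 × (18700/595.036) = 0.649.

0.649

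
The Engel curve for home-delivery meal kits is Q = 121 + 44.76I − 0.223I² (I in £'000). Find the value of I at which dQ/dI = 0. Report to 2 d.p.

100.36

dQ/dI = 44.76 − 0.446I.
The good is inferior where dQ/dI < 0. Setting dQ/dI = 0 gives I = 44.76 / 0.446 = 100.36.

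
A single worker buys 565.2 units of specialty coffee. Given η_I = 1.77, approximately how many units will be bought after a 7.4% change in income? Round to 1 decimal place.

639.2

%ΔQ ≈ η × %ΔI = 1.77 × 7.4% = 13.098%.
New Q ≈ 565.2 × (1 + 0.13098) = 639.2.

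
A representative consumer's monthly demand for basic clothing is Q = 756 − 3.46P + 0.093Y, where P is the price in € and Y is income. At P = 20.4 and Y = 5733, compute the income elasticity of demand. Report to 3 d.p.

At P = 20.4, Y = 5733: Q = 1218.585.
Holding P constant, ∂Q/∂Y = 0.093.
η_Y = (∂Q/∂Y)·(Y/Q) = 0.093 × (5733/1218.585) = 0.438.

0.438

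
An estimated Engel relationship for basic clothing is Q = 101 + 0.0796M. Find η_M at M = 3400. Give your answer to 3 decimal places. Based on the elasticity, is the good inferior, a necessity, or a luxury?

At M = 3400: Q = 371.640.
dQ/dM = 0.0796.
η = (dQ/dM)·(M/Q) = 0.0796 × (3400/371.640) = 0.728.
Since 0 < η < 1, the good is a necessity.

0.728 (necessity)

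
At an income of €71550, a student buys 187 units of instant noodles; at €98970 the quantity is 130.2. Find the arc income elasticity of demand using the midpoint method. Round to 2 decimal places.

ΔQ = 130.2 − 187 = -56.8; midpoint Q̄ = (187 + 130.2)/2 = 158.6.
ΔI = 98970 − 71550 = 27420; midpoint Ī = (71550 + 98970)/2 = 85260.
η = (ΔQ/Q̄) ÷ (ΔI/Ī) = (-56.8/158.6) ÷ (27420/85260) = -1.11.

-1.11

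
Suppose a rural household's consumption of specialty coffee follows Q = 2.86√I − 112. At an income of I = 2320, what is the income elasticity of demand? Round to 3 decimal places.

At I = 2320: Q = 25.756.
dQ/dI = 2.86/(2√I) = 0.0296888 at this income.
η = (dQ/dI)·(I/Q) = 0.0296888 × (2320/25.756) = 2.674.

2.674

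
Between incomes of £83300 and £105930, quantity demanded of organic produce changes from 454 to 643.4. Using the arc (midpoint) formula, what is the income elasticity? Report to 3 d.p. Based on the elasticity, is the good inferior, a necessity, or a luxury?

1.443 (luxury)

ΔQ = 643.4 − 454 = 189.4; midpoint Q̄ = (454 + 643.4)/2 = 548.7.
ΔI = 105930 − 83300 = 22630; midpoint Ī = (83300 + 105930)/2 = 94615.
η = (ΔQ/Q̄) ÷ (ΔI/Ī) = (189.4/548.7) ÷ (22630/94615) = 1.443.
η > 1 ⇒ luxury.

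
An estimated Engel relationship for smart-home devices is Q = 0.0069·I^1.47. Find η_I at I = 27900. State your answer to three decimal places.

For Q = A·I^β the income elasticity is constant and equal to β.
Here β = 1.47, so η = 1.470.

1.470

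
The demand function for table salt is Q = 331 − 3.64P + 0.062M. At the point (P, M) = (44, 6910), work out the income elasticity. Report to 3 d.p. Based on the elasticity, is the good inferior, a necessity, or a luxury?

At P = 44, M = 6910: Q = 599.260.
Holding P constant, ∂Q/∂M = 0.062.
η_M = (∂Q/∂M)·(M/Q) = 0.062 × (6910/599.260) = 0.715.
Since 0 < η < 1, this is a necessity.

0.715 (necessity)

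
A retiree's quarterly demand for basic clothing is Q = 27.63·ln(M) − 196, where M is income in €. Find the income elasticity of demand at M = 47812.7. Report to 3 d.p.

At M = 47812.7: Q = 101.715.
dQ/dM = 27.63/M = 0.00057788 at this income.
η = (dQ/dM)·(M/Q) = 0.00057788 × (47812.7/101.715) = 0.272.

0.272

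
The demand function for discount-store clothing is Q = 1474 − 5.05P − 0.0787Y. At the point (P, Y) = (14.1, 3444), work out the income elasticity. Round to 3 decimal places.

-0.239

At P = 14.1, Y = 3444: Q = 1131.752.
Holding P constant, ∂Q/∂Y = −0.0787.
η_Y = (∂Q/∂Y)·(Y/Q) = -0.0787 × (3444/1131.752) = -0.239.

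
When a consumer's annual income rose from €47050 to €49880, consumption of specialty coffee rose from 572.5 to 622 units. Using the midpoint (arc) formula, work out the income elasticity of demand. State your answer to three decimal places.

1.419

ΔQ = 622 − 572.5 = 49.5; midpoint Q̄ = (572.5 + 622)/2 = 597.25.
ΔI = 49880 − 47050 = 2830; midpoint Ī = (47050 + 49880)/2 = 48465.
η = (ΔQ/Q̄) ÷ (ΔI/Ī) = (49.5/597.25) ÷ (2830/48465) = 1.419.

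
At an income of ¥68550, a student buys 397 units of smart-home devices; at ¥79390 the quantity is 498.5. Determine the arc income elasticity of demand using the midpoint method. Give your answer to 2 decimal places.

1.55

ΔQ = 498.5 − 397 = 101.5; midpoint Q̄ = (397 + 498.5)/2 = 447.75.
ΔI = 79390 − 68550 = 10840; midpoint Ī = (68550 + 79390)/2 = 73970.
η = (ΔQ/Q̄) ÷ (ΔI/Ī) = (101.5/447.75) ÷ (10840/73970) = 1.55.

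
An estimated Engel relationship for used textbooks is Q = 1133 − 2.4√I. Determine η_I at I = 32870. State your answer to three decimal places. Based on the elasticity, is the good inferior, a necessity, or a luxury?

At I = 32870: Q = 697.878.
dQ/dI = -2.4/(2√I) = -0.00661883 at this income.
η = (dQ/dI)·(I/Q) = -0.00661883 × (32870/697.878) = -0.312.
Since η < 0, the good is an inferior good.

-0.312 (inferior good)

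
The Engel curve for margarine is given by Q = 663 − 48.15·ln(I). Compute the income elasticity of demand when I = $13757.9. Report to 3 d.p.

-0.236

At I = 13757.9: Q = 204.161.
dQ/dI = -48.15/I = -0.00349981 at this income.
η = (dQ/dI)·(I/Q) = -0.00349981 × (13757.9/204.161) = -0.236.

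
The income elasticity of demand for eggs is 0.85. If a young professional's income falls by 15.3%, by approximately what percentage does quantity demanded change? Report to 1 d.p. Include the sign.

%ΔQ ≈ η × %ΔI = 0.85 × (-15.3%) = -13.0%.

-13.0%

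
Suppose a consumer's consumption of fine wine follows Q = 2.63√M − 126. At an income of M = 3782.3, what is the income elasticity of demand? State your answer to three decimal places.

At M = 3782.3: Q = 35.746.
dQ/dM = 2.63/(2√M) = 0.021382 at this income.
η = (dQ/dM)·(M/Q) = 0.021382 × (3782.3/35.746) = 2.262.

2.262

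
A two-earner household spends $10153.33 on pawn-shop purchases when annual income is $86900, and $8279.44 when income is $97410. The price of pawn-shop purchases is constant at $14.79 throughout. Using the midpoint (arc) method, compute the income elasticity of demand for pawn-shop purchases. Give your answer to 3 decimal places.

-1.783

With a constant price, Q₁ = 10153.33/14.79 = 686.500 and Q₂ = 8279.44/14.79 = 559.800 (equivalently, work directly with expenditure since P cancels).
Midpoint %ΔQ = (8279.44 − 10153.33)/9216.39 = -0.20332; midpoint %ΔI = (97410 − 86900)/92155 = 0.11405.
η = -0.20332 / 0.11405 = -1.783.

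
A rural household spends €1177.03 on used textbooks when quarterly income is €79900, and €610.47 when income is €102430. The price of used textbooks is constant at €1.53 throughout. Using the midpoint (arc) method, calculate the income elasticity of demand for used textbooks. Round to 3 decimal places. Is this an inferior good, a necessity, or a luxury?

-2.565 (inferior good)

With a constant price, Q₁ = 1177.03/1.53 = 769.301 and Q₂ = 610.47/1.53 = 399.000 (equivalently, work directly with expenditure since P cancels).
Midpoint %ΔQ = (610.47 − 1177.03)/893.75 = -0.63391; midpoint %ΔI = (102430 − 79900)/91165 = 0.24713.
η = -0.63391 / 0.24713 = -2.565.
η < 0 ⇒ inferior good.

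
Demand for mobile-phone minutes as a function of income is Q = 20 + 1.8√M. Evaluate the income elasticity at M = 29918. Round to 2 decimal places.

At M = 29918: Q = 331.343.
dQ/dM = 1.8/(2√M) = 0.00520327 at this income.
η = (dQ/dM)·(M/Q) = 0.00520327 × (29918/331.343) = 0.47.

0.47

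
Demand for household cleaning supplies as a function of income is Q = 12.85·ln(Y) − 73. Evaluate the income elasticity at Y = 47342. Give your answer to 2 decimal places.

At Y = 47342: Q = 65.332.
dQ/dY = 12.85/Y = 0.000271429 at this income.
η = (dQ/dY)·(Y/Q) = 0.000271429 × (47342/65.332) = 0.20.

0.20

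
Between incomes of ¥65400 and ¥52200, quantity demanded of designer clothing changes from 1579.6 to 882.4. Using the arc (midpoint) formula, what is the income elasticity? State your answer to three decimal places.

2.523

ΔQ = 882.4 − 1579.6 = -697.2; midpoint Q̄ = (1579.6 + 882.4)/2 = 1231.
ΔI = 52200 − 65400 = -13200; midpoint Ī = (65400 + 52200)/2 = 58800.
η = (ΔQ/Q̄) ÷ (ΔI/Ī) = (-697.2/1231) ÷ (-13200/58800) = 2.523.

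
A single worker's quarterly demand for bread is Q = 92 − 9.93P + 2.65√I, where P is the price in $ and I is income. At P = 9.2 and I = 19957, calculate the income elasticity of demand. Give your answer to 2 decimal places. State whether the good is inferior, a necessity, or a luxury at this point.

At P = 9.2, I = 19957: Q = 375.008.
Holding P constant, ∂Q/∂I = 2.65/(2√I) = 0.00937925.
η_I = (∂Q/∂I)·(I/Q) = 0.00937925 × (19957/375.008) = 0.50.
Since 0 < η < 1, this is a necessity.

0.50 (necessity)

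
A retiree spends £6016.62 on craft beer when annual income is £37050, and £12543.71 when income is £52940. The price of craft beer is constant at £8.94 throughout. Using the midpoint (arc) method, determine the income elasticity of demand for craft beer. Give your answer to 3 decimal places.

1.992

With a constant price, Q₁ = 6016.62/8.94 = 673.000 and Q₂ = 12543.71/8.94 = 1403.100 (equivalently, work directly with expenditure since P cancels).
Midpoint %ΔQ = (12543.71 − 6016.62)/9280.16 = 0.70334; midpoint %ΔI = (52940 − 37050)/44995 = 0.35315.
η = 0.70334 / 0.35315 = 1.992.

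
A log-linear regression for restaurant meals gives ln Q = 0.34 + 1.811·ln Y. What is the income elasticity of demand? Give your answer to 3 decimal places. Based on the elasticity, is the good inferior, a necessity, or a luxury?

In a log-linear demand, the coefficient on ln Y is the income elasticity.
So η = 1.811.
η > 1 ⇒ luxury.

1.811 (luxury)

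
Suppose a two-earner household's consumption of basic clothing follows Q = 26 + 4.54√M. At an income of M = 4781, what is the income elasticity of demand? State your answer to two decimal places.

At M = 4781: Q = 339.917.
dQ/dM = 4.54/(2√M) = 0.0328297 at this income.
η = (dQ/dM)·(M/Q) = 0.0328297 × (4781/339.917) = 0.46.

0.46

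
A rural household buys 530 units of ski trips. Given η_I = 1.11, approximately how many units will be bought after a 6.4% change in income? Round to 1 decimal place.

567.7

%ΔQ ≈ η × %ΔI = 1.11 × 6.4% = 7.104%.
New Q ≈ 530 × (1 + 0.07104) = 567.7.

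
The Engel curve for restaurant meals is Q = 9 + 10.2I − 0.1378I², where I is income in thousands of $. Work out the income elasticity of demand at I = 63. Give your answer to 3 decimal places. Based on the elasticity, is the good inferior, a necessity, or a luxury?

At I = 63: Q = 104.6718.
dQ/dI = 10.2 − 0.2756I = -7.16280.
η = (dQ/dI)·(I/Q) = -7.16280 × (63/104.6718) = -4.311.
η < 0 ⇒ inferior good.

-4.311 (inferior good)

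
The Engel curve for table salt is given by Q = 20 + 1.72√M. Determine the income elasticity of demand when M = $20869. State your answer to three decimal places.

At M = 20869: Q = 268.473.
dQ/dM = 1.72/(2√M) = 0.00595316 at this income.
η = (dQ/dM)·(M/Q) = 0.00595316 × (20869/268.473) = 0.463.

0.463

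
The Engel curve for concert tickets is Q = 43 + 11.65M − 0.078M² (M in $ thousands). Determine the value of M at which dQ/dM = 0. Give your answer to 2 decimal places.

74.68

dQ/dM = 11.65 − 0.156M.
The good is inferior where dQ/dM < 0. Setting dQ/dM = 0 gives M = 11.65 / 0.156 = 74.68.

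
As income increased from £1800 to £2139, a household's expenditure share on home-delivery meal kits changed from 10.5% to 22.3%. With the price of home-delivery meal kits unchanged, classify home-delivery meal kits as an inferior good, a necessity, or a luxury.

luxury

The budget share rises as income rises, so η > 1.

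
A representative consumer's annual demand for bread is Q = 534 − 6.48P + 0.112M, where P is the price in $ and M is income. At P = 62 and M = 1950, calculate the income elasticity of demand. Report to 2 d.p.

At P = 62, M = 1950: Q = 350.640.
Holding P constant, ∂Q/∂M = 0.112.
η_M = (∂Q/∂M)·(M/Q) = 0.112 × (1950/350.640) = 0.62.

0.62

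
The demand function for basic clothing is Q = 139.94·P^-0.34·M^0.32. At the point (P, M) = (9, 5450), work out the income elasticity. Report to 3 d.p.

For a multiplicative demand Q = A·P^α·M^β, the income elasticity is β everywhere.
Here β = 0.32, so η = 0.320.

0.320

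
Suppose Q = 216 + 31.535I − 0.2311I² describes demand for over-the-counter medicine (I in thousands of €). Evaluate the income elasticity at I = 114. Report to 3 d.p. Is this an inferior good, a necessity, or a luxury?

-2.986 (inferior good)

At I = 114: Q = 807.6144.
dQ/dI = 31.535 − 0.4622I = -21.15580.
η = (dQ/dI)·(I/Q) = -21.15580 × (114/807.6144) = -2.986.
η < 0 ⇒ inferior good.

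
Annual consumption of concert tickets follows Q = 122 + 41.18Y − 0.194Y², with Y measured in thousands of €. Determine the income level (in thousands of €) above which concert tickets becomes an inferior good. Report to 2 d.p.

106.13

dQ/dY = 41.18 − 0.388Y.
The good is inferior where dQ/dY < 0. Setting dQ/dY = 0 gives Y = 41.18 / 0.388 = 106.13.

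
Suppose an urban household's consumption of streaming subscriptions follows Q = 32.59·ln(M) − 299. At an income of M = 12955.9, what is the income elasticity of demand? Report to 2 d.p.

At M = 12955.9: Q = 9.605.
dQ/dM = 32.59/M = 0.00251546 at this income.
η = (dQ/dM)·(M/Q) = 0.00251546 × (12955.9/9.605) = 3.39.

3.39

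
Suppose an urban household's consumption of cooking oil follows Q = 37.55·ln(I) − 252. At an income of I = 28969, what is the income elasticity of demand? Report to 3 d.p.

At I = 28969: Q = 133.788.
dQ/dI = 37.55/I = 0.00129621 at this income.
η = (dQ/dI)·(I/Q) = 0.00129621 × (28969/133.788) = 0.281.

0.281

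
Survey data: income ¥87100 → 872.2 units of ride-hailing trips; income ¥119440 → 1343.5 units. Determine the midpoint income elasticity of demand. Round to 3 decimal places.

1.358

ΔQ = 1343.5 − 872.2 = 471.3; midpoint Q̄ = (872.2 + 1343.5)/2 = 1107.85.
ΔI = 119440 − 87100 = 32340; midpoint Ī = (87100 + 119440)/2 = 103270.
η = (ΔQ/Q̄) ÷ (ΔI/Ī) = (471.3/1107.85) ÷ (32340/103270) = 1.358.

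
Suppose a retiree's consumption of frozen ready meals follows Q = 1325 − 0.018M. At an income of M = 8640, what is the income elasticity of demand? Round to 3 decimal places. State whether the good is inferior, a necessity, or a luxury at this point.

At M = 8640: Q = 1169.480.
dQ/dM = −0.018.
η = (dQ/dM)·(M/Q) = -0.018 × (8640/1169.480) = -0.133.
Since η < 0, the good is an inferior good.

-0.133 (inferior good)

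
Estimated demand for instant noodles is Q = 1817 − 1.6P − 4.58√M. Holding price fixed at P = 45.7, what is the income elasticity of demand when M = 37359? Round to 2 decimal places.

-0.52

At P = 45.7, M = 37359: Q = 858.636.
Holding P constant, ∂Q/∂M = -4.58/(2√M) = -0.0118478.
η_M = (∂Q/∂M)·(M/Q) = -0.0118478 × (37359/858.636) = -0.52.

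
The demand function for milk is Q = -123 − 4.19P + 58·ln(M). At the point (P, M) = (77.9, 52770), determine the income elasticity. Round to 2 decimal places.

At P = 77.9, M = 52770: Q = 181.273.
Holding P constant, ∂Q/∂M = 58/M = 0.00109911.
η_M = (∂Q/∂M)·(M/Q) = 0.00109911 × (52770/181.273) = 0.32.

0.32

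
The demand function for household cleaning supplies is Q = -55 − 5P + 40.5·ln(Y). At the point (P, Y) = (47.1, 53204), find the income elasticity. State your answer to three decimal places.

0.270

At P = 47.1, Y = 53204: Q = 150.216.
Holding P constant, ∂Q/∂Y = 40.5/Y = 0.000761221.
η_Y = (∂Q/∂Y)·(Y/Q) = 0.000761221 × (53204/150.216) = 0.270.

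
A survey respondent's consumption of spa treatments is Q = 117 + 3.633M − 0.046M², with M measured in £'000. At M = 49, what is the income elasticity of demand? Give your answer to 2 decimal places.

At M = 49: Q = 184.5710.
dQ/dM = 3.633 − 0.092M = -0.87500.
η = (dQ/dM)·(M/Q) = -0.87500 × (49/184.5710) = -0.23.

-0.23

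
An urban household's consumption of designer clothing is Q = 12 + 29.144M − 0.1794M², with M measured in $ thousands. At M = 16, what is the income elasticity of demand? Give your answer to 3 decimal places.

At M = 16: Q = 432.3776.
dQ/dM = 29.144 − 0.3588M = 23.40320.
η = (dQ/dM)·(M/Q) = 23.40320 × (16/432.3776) = 0.866.

0.866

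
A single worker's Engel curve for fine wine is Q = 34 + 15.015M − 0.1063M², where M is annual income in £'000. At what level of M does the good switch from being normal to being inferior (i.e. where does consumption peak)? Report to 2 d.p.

dQ/dM = 15.015 − 0.2126M.
The good is inferior where dQ/dM < 0. Setting dQ/dM = 0 gives M = 15.015 / 0.2126 = 70.63.

70.63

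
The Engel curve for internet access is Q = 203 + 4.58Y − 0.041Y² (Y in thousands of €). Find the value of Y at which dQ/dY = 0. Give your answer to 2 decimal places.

55.85

dQ/dY = 4.58 − 0.082Y.
The good is inferior where dQ/dY < 0. Setting dQ/dY = 0 gives Y = 4.58 / 0.082 = 55.85.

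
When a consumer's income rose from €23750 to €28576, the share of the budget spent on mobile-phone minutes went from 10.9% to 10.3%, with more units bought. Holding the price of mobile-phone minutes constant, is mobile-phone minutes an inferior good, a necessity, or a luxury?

Quantity rises but the budget share falls as income rises, so 0 < η < 1.

necessity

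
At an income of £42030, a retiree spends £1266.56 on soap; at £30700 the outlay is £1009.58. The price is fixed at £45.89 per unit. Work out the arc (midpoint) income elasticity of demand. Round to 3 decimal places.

0.725

With a constant price, Q₁ = 1266.56/45.89 = 27.600 and Q₂ = 1009.58/45.89 = 22.000 (equivalently, work directly with expenditure since P cancels).
Midpoint %ΔQ = (1009.58 − 1266.56)/1138.07 = -0.22580; midpoint %ΔI = (30700 − 42030)/36365 = -0.31156.
η = -0.22580 / -0.31156 = 0.725.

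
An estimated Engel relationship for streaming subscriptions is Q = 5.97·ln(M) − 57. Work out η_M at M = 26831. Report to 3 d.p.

1.539

At M = 26831: Q = 3.878.
dQ/dM = 5.97/M = 0.000222504 at this income.
η = (dQ/dM)·(M/Q) = 0.000222504 × (26831/3.878) = 1.539.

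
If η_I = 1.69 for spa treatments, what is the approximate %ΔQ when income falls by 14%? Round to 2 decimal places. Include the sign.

%ΔQ ≈ η × %ΔI = 1.69 × (-14%) = -23.66%.

-23.66%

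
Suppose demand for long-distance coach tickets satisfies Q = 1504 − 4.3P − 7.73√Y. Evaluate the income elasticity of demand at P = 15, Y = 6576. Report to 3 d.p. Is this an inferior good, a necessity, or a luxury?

At P = 15, Y = 6576: Q = 812.655.
Holding P constant, ∂Q/∂Y = -7.73/(2√Y) = -0.0476616.
η_Y = (∂Q/∂Y)·(Y/Q) = -0.0476616 × (6576/812.655) = -0.386.
Since η < 0, this is an inferior good.

-0.386 (inferior good)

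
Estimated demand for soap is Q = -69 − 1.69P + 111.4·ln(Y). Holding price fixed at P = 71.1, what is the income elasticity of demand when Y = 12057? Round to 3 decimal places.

At P = 71.1, Y = 12057: Q = 857.711.
Holding P constant, ∂Q/∂Y = 111.4/Y = 0.00923945.
η_Y = (∂Q/∂Y)·(Y/Q) = 0.00923945 × (12057/857.711) = 0.130.

0.130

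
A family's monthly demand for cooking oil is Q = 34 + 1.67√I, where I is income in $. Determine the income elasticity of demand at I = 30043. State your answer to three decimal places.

0.447

At I = 30043: Q = 323.460.
dQ/dI = 1.67/(2√I) = 0.00481742 at this income.
η = (dQ/dI)·(I/Q) = 0.00481742 × (30043/323.460) = 0.447.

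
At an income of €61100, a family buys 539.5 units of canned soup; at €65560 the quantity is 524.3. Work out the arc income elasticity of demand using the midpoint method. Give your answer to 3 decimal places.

-0.406

ΔQ = 524.3 − 539.5 = -15.2; midpoint Q̄ = (539.5 + 524.3)/2 = 531.9.
ΔI = 65560 − 61100 = 4460; midpoint Ī = (61100 + 65560)/2 = 63330.
η = (ΔQ/Q̄) ÷ (ΔI/Ī) = (-15.2/531.9) ÷ (4460/63330) = -0.406.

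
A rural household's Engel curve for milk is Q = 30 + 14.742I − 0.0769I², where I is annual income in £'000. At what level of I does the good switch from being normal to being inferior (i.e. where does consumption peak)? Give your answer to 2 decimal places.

dQ/dI = 14.742 − 0.1538I.
The good is inferior where dQ/dI < 0. Setting dQ/dI = 0 gives I = 14.742 / 0.1538 = 95.85.

95.85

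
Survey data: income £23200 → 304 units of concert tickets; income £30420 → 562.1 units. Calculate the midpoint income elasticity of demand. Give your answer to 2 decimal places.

ΔQ = 562.1 − 304 = 258.1; midpoint Q̄ = (304 + 562.1)/2 = 433.05.
ΔI = 30420 − 23200 = 7220; midpoint Ī = (23200 + 30420)/2 = 26810.
η = (ΔQ/Q̄) ÷ (ΔI/Ī) = (258.1/433.05) ÷ (7220/26810) = 2.21.

2.21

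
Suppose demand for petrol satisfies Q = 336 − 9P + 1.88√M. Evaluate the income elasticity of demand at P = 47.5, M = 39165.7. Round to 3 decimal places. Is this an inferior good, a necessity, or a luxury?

At P = 47.5, M = 39165.7: Q = 280.558.
Holding P constant, ∂Q/∂M = 1.88/(2√M) = 0.0047498.
η_M = (∂Q/∂M)·(M/Q) = 0.0047498 × (39165.7/280.558) = 0.663.
Since 0 < η < 1, this is a necessity.

0.663 (necessity)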